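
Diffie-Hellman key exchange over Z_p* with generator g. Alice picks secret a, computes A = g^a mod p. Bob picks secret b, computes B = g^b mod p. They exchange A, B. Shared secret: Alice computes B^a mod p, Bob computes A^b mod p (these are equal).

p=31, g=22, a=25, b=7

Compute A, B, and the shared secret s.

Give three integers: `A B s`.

Answer: 26 21 26

Derivation:
A = 22^25 mod 31  (bits of 25 = 11001)
  bit 0 = 1: r = r^2 * 22 mod 31 = 1^2 * 22 = 1*22 = 22
  bit 1 = 1: r = r^2 * 22 mod 31 = 22^2 * 22 = 19*22 = 15
  bit 2 = 0: r = r^2 mod 31 = 15^2 = 8
  bit 3 = 0: r = r^2 mod 31 = 8^2 = 2
  bit 4 = 1: r = r^2 * 22 mod 31 = 2^2 * 22 = 4*22 = 26
  -> A = 26
B = 22^7 mod 31  (bits of 7 = 111)
  bit 0 = 1: r = r^2 * 22 mod 31 = 1^2 * 22 = 1*22 = 22
  bit 1 = 1: r = r^2 * 22 mod 31 = 22^2 * 22 = 19*22 = 15
  bit 2 = 1: r = r^2 * 22 mod 31 = 15^2 * 22 = 8*22 = 21
  -> B = 21
s = B^a = 21^25 mod 31  (bits of 25 = 11001)
  bit 0 = 1: r = r^2 * 21 mod 31 = 1^2 * 21 = 1*21 = 21
  bit 1 = 1: r = r^2 * 21 mod 31 = 21^2 * 21 = 7*21 = 23
  bit 2 = 0: r = r^2 mod 31 = 23^2 = 2
  bit 3 = 0: r = r^2 mod 31 = 2^2 = 4
  bit 4 = 1: r = r^2 * 21 mod 31 = 4^2 * 21 = 16*21 = 26
  -> s = B^a = 26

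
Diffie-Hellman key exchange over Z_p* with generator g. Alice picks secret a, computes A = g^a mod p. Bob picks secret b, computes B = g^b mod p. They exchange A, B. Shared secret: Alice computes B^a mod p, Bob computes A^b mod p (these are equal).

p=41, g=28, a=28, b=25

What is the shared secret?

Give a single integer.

Answer: 40

Derivation:
A = 28^28 mod 41  (bits of 28 = 11100)
  bit 0 = 1: r = r^2 * 28 mod 41 = 1^2 * 28 = 1*28 = 28
  bit 1 = 1: r = r^2 * 28 mod 41 = 28^2 * 28 = 5*28 = 17
  bit 2 = 1: r = r^2 * 28 mod 41 = 17^2 * 28 = 2*28 = 15
  bit 3 = 0: r = r^2 mod 41 = 15^2 = 20
  bit 4 = 0: r = r^2 mod 41 = 20^2 = 31
  -> A = 31
B = 28^25 mod 41  (bits of 25 = 11001)
  bit 0 = 1: r = r^2 * 28 mod 41 = 1^2 * 28 = 1*28 = 28
  bit 1 = 1: r = r^2 * 28 mod 41 = 28^2 * 28 = 5*28 = 17
  bit 2 = 0: r = r^2 mod 41 = 17^2 = 2
  bit 3 = 0: r = r^2 mod 41 = 2^2 = 4
  bit 4 = 1: r = r^2 * 28 mod 41 = 4^2 * 28 = 16*28 = 38
  -> B = 38
s = B^a = 38^28 mod 41  (bits of 28 = 11100)
  bit 0 = 1: r = r^2 * 38 mod 41 = 1^2 * 38 = 1*38 = 38
  bit 1 = 1: r = r^2 * 38 mod 41 = 38^2 * 38 = 9*38 = 14
  bit 2 = 1: r = r^2 * 38 mod 41 = 14^2 * 38 = 32*38 = 27
  bit 3 = 0: r = r^2 mod 41 = 27^2 = 32
  bit 4 = 0: r = r^2 mod 41 = 32^2 = 40
  -> s = B^a = 40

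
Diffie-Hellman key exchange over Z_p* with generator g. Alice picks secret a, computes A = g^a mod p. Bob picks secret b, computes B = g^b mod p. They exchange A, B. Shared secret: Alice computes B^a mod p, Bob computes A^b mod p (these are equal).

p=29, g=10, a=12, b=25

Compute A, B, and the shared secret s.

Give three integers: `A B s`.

A = 10^12 mod 29  (bits of 12 = 1100)
  bit 0 = 1: r = r^2 * 10 mod 29 = 1^2 * 10 = 1*10 = 10
  bit 1 = 1: r = r^2 * 10 mod 29 = 10^2 * 10 = 13*10 = 14
  bit 2 = 0: r = r^2 mod 29 = 14^2 = 22
  bit 3 = 0: r = r^2 mod 29 = 22^2 = 20
  -> A = 20
B = 10^25 mod 29  (bits of 25 = 11001)
  bit 0 = 1: r = r^2 * 10 mod 29 = 1^2 * 10 = 1*10 = 10
  bit 1 = 1: r = r^2 * 10 mod 29 = 10^2 * 10 = 13*10 = 14
  bit 2 = 0: r = r^2 mod 29 = 14^2 = 22
  bit 3 = 0: r = r^2 mod 29 = 22^2 = 20
  bit 4 = 1: r = r^2 * 10 mod 29 = 20^2 * 10 = 23*10 = 27
  -> B = 27
s = B^a = 27^12 mod 29  (bits of 12 = 1100)
  bit 0 = 1: r = r^2 * 27 mod 29 = 1^2 * 27 = 1*27 = 27
  bit 1 = 1: r = r^2 * 27 mod 29 = 27^2 * 27 = 4*27 = 21
  bit 2 = 0: r = r^2 mod 29 = 21^2 = 6
  bit 3 = 0: r = r^2 mod 29 = 6^2 = 7
  -> s = B^a = 7

Answer: 20 27 7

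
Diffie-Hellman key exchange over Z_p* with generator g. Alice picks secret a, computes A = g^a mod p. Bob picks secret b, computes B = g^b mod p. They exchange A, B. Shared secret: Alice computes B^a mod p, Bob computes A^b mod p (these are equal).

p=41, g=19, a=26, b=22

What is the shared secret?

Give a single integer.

A = 19^26 mod 41  (bits of 26 = 11010)
  bit 0 = 1: r = r^2 * 19 mod 41 = 1^2 * 19 = 1*19 = 19
  bit 1 = 1: r = r^2 * 19 mod 41 = 19^2 * 19 = 33*19 = 12
  bit 2 = 0: r = r^2 mod 41 = 12^2 = 21
  bit 3 = 1: r = r^2 * 19 mod 41 = 21^2 * 19 = 31*19 = 15
  bit 4 = 0: r = r^2 mod 41 = 15^2 = 20
  -> A = 20
B = 19^22 mod 41  (bits of 22 = 10110)
  bit 0 = 1: r = r^2 * 19 mod 41 = 1^2 * 19 = 1*19 = 19
  bit 1 = 0: r = r^2 mod 41 = 19^2 = 33
  bit 2 = 1: r = r^2 * 19 mod 41 = 33^2 * 19 = 23*19 = 27
  bit 3 = 1: r = r^2 * 19 mod 41 = 27^2 * 19 = 32*19 = 34
  bit 4 = 0: r = r^2 mod 41 = 34^2 = 8
  -> B = 8
s = B^a = 8^26 mod 41  (bits of 26 = 11010)
  bit 0 = 1: r = r^2 * 8 mod 41 = 1^2 * 8 = 1*8 = 8
  bit 1 = 1: r = r^2 * 8 mod 41 = 8^2 * 8 = 23*8 = 20
  bit 2 = 0: r = r^2 mod 41 = 20^2 = 31
  bit 3 = 1: r = r^2 * 8 mod 41 = 31^2 * 8 = 18*8 = 21
  bit 4 = 0: r = r^2 mod 41 = 21^2 = 31
  -> s = B^a = 31

Answer: 31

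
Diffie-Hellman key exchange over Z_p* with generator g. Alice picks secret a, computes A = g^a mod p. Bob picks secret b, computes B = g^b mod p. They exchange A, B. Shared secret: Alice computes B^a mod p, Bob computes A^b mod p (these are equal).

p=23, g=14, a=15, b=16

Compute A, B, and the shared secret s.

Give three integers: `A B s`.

A = 14^15 mod 23  (bits of 15 = 1111)
  bit 0 = 1: r = r^2 * 14 mod 23 = 1^2 * 14 = 1*14 = 14
  bit 1 = 1: r = r^2 * 14 mod 23 = 14^2 * 14 = 12*14 = 7
  bit 2 = 1: r = r^2 * 14 mod 23 = 7^2 * 14 = 3*14 = 19
  bit 3 = 1: r = r^2 * 14 mod 23 = 19^2 * 14 = 16*14 = 17
  -> A = 17
B = 14^16 mod 23  (bits of 16 = 10000)
  bit 0 = 1: r = r^2 * 14 mod 23 = 1^2 * 14 = 1*14 = 14
  bit 1 = 0: r = r^2 mod 23 = 14^2 = 12
  bit 2 = 0: r = r^2 mod 23 = 12^2 = 6
  bit 3 = 0: r = r^2 mod 23 = 6^2 = 13
  bit 4 = 0: r = r^2 mod 23 = 13^2 = 8
  -> B = 8
s = B^a = 8^15 mod 23  (bits of 15 = 1111)
  bit 0 = 1: r = r^2 * 8 mod 23 = 1^2 * 8 = 1*8 = 8
  bit 1 = 1: r = r^2 * 8 mod 23 = 8^2 * 8 = 18*8 = 6
  bit 2 = 1: r = r^2 * 8 mod 23 = 6^2 * 8 = 13*8 = 12
  bit 3 = 1: r = r^2 * 8 mod 23 = 12^2 * 8 = 6*8 = 2
  -> s = B^a = 2

Answer: 17 8 2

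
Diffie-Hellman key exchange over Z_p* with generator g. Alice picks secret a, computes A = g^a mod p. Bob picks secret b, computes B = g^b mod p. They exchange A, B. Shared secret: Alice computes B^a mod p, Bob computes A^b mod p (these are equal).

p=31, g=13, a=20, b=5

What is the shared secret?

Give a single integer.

Answer: 5

Derivation:
A = 13^20 mod 31  (bits of 20 = 10100)
  bit 0 = 1: r = r^2 * 13 mod 31 = 1^2 * 13 = 1*13 = 13
  bit 1 = 0: r = r^2 mod 31 = 13^2 = 14
  bit 2 = 1: r = r^2 * 13 mod 31 = 14^2 * 13 = 10*13 = 6
  bit 3 = 0: r = r^2 mod 31 = 6^2 = 5
  bit 4 = 0: r = r^2 mod 31 = 5^2 = 25
  -> A = 25
B = 13^5 mod 31  (bits of 5 = 101)
  bit 0 = 1: r = r^2 * 13 mod 31 = 1^2 * 13 = 1*13 = 13
  bit 1 = 0: r = r^2 mod 31 = 13^2 = 14
  bit 2 = 1: r = r^2 * 13 mod 31 = 14^2 * 13 = 10*13 = 6
  -> B = 6
s = B^a = 6^20 mod 31  (bits of 20 = 10100)
  bit 0 = 1: r = r^2 * 6 mod 31 = 1^2 * 6 = 1*6 = 6
  bit 1 = 0: r = r^2 mod 31 = 6^2 = 5
  bit 2 = 1: r = r^2 * 6 mod 31 = 5^2 * 6 = 25*6 = 26
  bit 3 = 0: r = r^2 mod 31 = 26^2 = 25
  bit 4 = 0: r = r^2 mod 31 = 25^2 = 5
  -> s = B^a = 5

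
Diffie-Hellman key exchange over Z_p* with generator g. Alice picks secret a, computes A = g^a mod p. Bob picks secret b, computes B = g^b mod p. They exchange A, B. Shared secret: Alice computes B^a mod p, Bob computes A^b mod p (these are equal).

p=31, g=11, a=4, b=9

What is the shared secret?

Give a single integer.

A = 11^4 mod 31  (bits of 4 = 100)
  bit 0 = 1: r = r^2 * 11 mod 31 = 1^2 * 11 = 1*11 = 11
  bit 1 = 0: r = r^2 mod 31 = 11^2 = 28
  bit 2 = 0: r = r^2 mod 31 = 28^2 = 9
  -> A = 9
B = 11^9 mod 31  (bits of 9 = 1001)
  bit 0 = 1: r = r^2 * 11 mod 31 = 1^2 * 11 = 1*11 = 11
  bit 1 = 0: r = r^2 mod 31 = 11^2 = 28
  bit 2 = 0: r = r^2 mod 31 = 28^2 = 9
  bit 3 = 1: r = r^2 * 11 mod 31 = 9^2 * 11 = 19*11 = 23
  -> B = 23
s = B^a = 23^4 mod 31  (bits of 4 = 100)
  bit 0 = 1: r = r^2 * 23 mod 31 = 1^2 * 23 = 1*23 = 23
  bit 1 = 0: r = r^2 mod 31 = 23^2 = 2
  bit 2 = 0: r = r^2 mod 31 = 2^2 = 4
  -> s = B^a = 4

Answer: 4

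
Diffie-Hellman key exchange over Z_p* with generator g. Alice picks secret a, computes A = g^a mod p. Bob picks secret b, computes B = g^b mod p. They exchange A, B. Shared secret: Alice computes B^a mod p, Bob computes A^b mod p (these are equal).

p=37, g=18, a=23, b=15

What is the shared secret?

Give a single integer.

A = 18^23 mod 37  (bits of 23 = 10111)
  bit 0 = 1: r = r^2 * 18 mod 37 = 1^2 * 18 = 1*18 = 18
  bit 1 = 0: r = r^2 mod 37 = 18^2 = 28
  bit 2 = 1: r = r^2 * 18 mod 37 = 28^2 * 18 = 7*18 = 15
  bit 3 = 1: r = r^2 * 18 mod 37 = 15^2 * 18 = 3*18 = 17
  bit 4 = 1: r = r^2 * 18 mod 37 = 17^2 * 18 = 30*18 = 22
  -> A = 22
B = 18^15 mod 37  (bits of 15 = 1111)
  bit 0 = 1: r = r^2 * 18 mod 37 = 1^2 * 18 = 1*18 = 18
  bit 1 = 1: r = r^2 * 18 mod 37 = 18^2 * 18 = 28*18 = 23
  bit 2 = 1: r = r^2 * 18 mod 37 = 23^2 * 18 = 11*18 = 13
  bit 3 = 1: r = r^2 * 18 mod 37 = 13^2 * 18 = 21*18 = 8
  -> B = 8
s = B^a = 8^23 mod 37  (bits of 23 = 10111)
  bit 0 = 1: r = r^2 * 8 mod 37 = 1^2 * 8 = 1*8 = 8
  bit 1 = 0: r = r^2 mod 37 = 8^2 = 27
  bit 2 = 1: r = r^2 * 8 mod 37 = 27^2 * 8 = 26*8 = 23
  bit 3 = 1: r = r^2 * 8 mod 37 = 23^2 * 8 = 11*8 = 14
  bit 4 = 1: r = r^2 * 8 mod 37 = 14^2 * 8 = 11*8 = 14
  -> s = B^a = 14

Answer: 14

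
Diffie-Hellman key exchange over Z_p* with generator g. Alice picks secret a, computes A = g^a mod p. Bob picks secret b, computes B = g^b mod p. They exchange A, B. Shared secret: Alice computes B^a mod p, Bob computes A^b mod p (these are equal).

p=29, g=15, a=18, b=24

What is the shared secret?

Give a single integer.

A = 15^18 mod 29  (bits of 18 = 10010)
  bit 0 = 1: r = r^2 * 15 mod 29 = 1^2 * 15 = 1*15 = 15
  bit 1 = 0: r = r^2 mod 29 = 15^2 = 22
  bit 2 = 0: r = r^2 mod 29 = 22^2 = 20
  bit 3 = 1: r = r^2 * 15 mod 29 = 20^2 * 15 = 23*15 = 26
  bit 4 = 0: r = r^2 mod 29 = 26^2 = 9
  -> A = 9
B = 15^24 mod 29  (bits of 24 = 11000)
  bit 0 = 1: r = r^2 * 15 mod 29 = 1^2 * 15 = 1*15 = 15
  bit 1 = 1: r = r^2 * 15 mod 29 = 15^2 * 15 = 22*15 = 11
  bit 2 = 0: r = r^2 mod 29 = 11^2 = 5
  bit 3 = 0: r = r^2 mod 29 = 5^2 = 25
  bit 4 = 0: r = r^2 mod 29 = 25^2 = 16
  -> B = 16
s = B^a = 16^18 mod 29  (bits of 18 = 10010)
  bit 0 = 1: r = r^2 * 16 mod 29 = 1^2 * 16 = 1*16 = 16
  bit 1 = 0: r = r^2 mod 29 = 16^2 = 24
  bit 2 = 0: r = r^2 mod 29 = 24^2 = 25
  bit 3 = 1: r = r^2 * 16 mod 29 = 25^2 * 16 = 16*16 = 24
  bit 4 = 0: r = r^2 mod 29 = 24^2 = 25
  -> s = B^a = 25

Answer: 25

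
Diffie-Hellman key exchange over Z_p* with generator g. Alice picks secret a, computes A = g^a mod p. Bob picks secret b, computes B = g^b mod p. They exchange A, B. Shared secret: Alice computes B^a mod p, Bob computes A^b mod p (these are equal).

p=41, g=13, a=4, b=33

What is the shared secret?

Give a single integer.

A = 13^4 mod 41  (bits of 4 = 100)
  bit 0 = 1: r = r^2 * 13 mod 41 = 1^2 * 13 = 1*13 = 13
  bit 1 = 0: r = r^2 mod 41 = 13^2 = 5
  bit 2 = 0: r = r^2 mod 41 = 5^2 = 25
  -> A = 25
B = 13^33 mod 41  (bits of 33 = 100001)
  bit 0 = 1: r = r^2 * 13 mod 41 = 1^2 * 13 = 1*13 = 13
  bit 1 = 0: r = r^2 mod 41 = 13^2 = 5
  bit 2 = 0: r = r^2 mod 41 = 5^2 = 25
  bit 3 = 0: r = r^2 mod 41 = 25^2 = 10
  bit 4 = 0: r = r^2 mod 41 = 10^2 = 18
  bit 5 = 1: r = r^2 * 13 mod 41 = 18^2 * 13 = 37*13 = 30
  -> B = 30
s = B^a = 30^4 mod 41  (bits of 4 = 100)
  bit 0 = 1: r = r^2 * 30 mod 41 = 1^2 * 30 = 1*30 = 30
  bit 1 = 0: r = r^2 mod 41 = 30^2 = 39
  bit 2 = 0: r = r^2 mod 41 = 39^2 = 4
  -> s = B^a = 4

Answer: 4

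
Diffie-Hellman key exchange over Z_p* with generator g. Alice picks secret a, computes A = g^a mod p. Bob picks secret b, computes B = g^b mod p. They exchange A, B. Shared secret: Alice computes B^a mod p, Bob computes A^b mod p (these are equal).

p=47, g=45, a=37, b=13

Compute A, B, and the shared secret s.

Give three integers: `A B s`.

Answer: 19 33 35

Derivation:
A = 45^37 mod 47  (bits of 37 = 100101)
  bit 0 = 1: r = r^2 * 45 mod 47 = 1^2 * 45 = 1*45 = 45
  bit 1 = 0: r = r^2 mod 47 = 45^2 = 4
  bit 2 = 0: r = r^2 mod 47 = 4^2 = 16
  bit 3 = 1: r = r^2 * 45 mod 47 = 16^2 * 45 = 21*45 = 5
  bit 4 = 0: r = r^2 mod 47 = 5^2 = 25
  bit 5 = 1: r = r^2 * 45 mod 47 = 25^2 * 45 = 14*45 = 19
  -> A = 19
B = 45^13 mod 47  (bits of 13 = 1101)
  bit 0 = 1: r = r^2 * 45 mod 47 = 1^2 * 45 = 1*45 = 45
  bit 1 = 1: r = r^2 * 45 mod 47 = 45^2 * 45 = 4*45 = 39
  bit 2 = 0: r = r^2 mod 47 = 39^2 = 17
  bit 3 = 1: r = r^2 * 45 mod 47 = 17^2 * 45 = 7*45 = 33
  -> B = 33
s = B^a = 33^37 mod 47  (bits of 37 = 100101)
  bit 0 = 1: r = r^2 * 33 mod 47 = 1^2 * 33 = 1*33 = 33
  bit 1 = 0: r = r^2 mod 47 = 33^2 = 8
  bit 2 = 0: r = r^2 mod 47 = 8^2 = 17
  bit 3 = 1: r = r^2 * 33 mod 47 = 17^2 * 33 = 7*33 = 43
  bit 4 = 0: r = r^2 mod 47 = 43^2 = 16
  bit 5 = 1: r = r^2 * 33 mod 47 = 16^2 * 33 = 21*33 = 35
  -> s = B^a = 35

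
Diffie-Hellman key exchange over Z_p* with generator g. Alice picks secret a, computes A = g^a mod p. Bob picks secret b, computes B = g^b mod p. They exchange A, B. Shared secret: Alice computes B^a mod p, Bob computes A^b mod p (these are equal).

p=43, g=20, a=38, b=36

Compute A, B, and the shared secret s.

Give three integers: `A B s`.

Answer: 14 11 41

Derivation:
A = 20^38 mod 43  (bits of 38 = 100110)
  bit 0 = 1: r = r^2 * 20 mod 43 = 1^2 * 20 = 1*20 = 20
  bit 1 = 0: r = r^2 mod 43 = 20^2 = 13
  bit 2 = 0: r = r^2 mod 43 = 13^2 = 40
  bit 3 = 1: r = r^2 * 20 mod 43 = 40^2 * 20 = 9*20 = 8
  bit 4 = 1: r = r^2 * 20 mod 43 = 8^2 * 20 = 21*20 = 33
  bit 5 = 0: r = r^2 mod 43 = 33^2 = 14
  -> A = 14
B = 20^36 mod 43  (bits of 36 = 100100)
  bit 0 = 1: r = r^2 * 20 mod 43 = 1^2 * 20 = 1*20 = 20
  bit 1 = 0: r = r^2 mod 43 = 20^2 = 13
  bit 2 = 0: r = r^2 mod 43 = 13^2 = 40
  bit 3 = 1: r = r^2 * 20 mod 43 = 40^2 * 20 = 9*20 = 8
  bit 4 = 0: r = r^2 mod 43 = 8^2 = 21
  bit 5 = 0: r = r^2 mod 43 = 21^2 = 11
  -> B = 11
s = B^a = 11^38 mod 43  (bits of 38 = 100110)
  bit 0 = 1: r = r^2 * 11 mod 43 = 1^2 * 11 = 1*11 = 11
  bit 1 = 0: r = r^2 mod 43 = 11^2 = 35
  bit 2 = 0: r = r^2 mod 43 = 35^2 = 21
  bit 3 = 1: r = r^2 * 11 mod 43 = 21^2 * 11 = 11*11 = 35
  bit 4 = 1: r = r^2 * 11 mod 43 = 35^2 * 11 = 21*11 = 16
  bit 5 = 0: r = r^2 mod 43 = 16^2 = 41
  -> s = B^a = 41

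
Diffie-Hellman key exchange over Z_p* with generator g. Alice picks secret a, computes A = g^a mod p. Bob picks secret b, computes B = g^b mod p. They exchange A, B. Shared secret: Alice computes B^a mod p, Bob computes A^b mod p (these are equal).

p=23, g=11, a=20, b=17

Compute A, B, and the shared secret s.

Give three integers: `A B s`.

Answer: 4 14 2

Derivation:
A = 11^20 mod 23  (bits of 20 = 10100)
  bit 0 = 1: r = r^2 * 11 mod 23 = 1^2 * 11 = 1*11 = 11
  bit 1 = 0: r = r^2 mod 23 = 11^2 = 6
  bit 2 = 1: r = r^2 * 11 mod 23 = 6^2 * 11 = 13*11 = 5
  bit 3 = 0: r = r^2 mod 23 = 5^2 = 2
  bit 4 = 0: r = r^2 mod 23 = 2^2 = 4
  -> A = 4
B = 11^17 mod 23  (bits of 17 = 10001)
  bit 0 = 1: r = r^2 * 11 mod 23 = 1^2 * 11 = 1*11 = 11
  bit 1 = 0: r = r^2 mod 23 = 11^2 = 6
  bit 2 = 0: r = r^2 mod 23 = 6^2 = 13
  bit 3 = 0: r = r^2 mod 23 = 13^2 = 8
  bit 4 = 1: r = r^2 * 11 mod 23 = 8^2 * 11 = 18*11 = 14
  -> B = 14
s = B^a = 14^20 mod 23  (bits of 20 = 10100)
  bit 0 = 1: r = r^2 * 14 mod 23 = 1^2 * 14 = 1*14 = 14
  bit 1 = 0: r = r^2 mod 23 = 14^2 = 12
  bit 2 = 1: r = r^2 * 14 mod 23 = 12^2 * 14 = 6*14 = 15
  bit 3 = 0: r = r^2 mod 23 = 15^2 = 18
  bit 4 = 0: r = r^2 mod 23 = 18^2 = 2
  -> s = B^a = 2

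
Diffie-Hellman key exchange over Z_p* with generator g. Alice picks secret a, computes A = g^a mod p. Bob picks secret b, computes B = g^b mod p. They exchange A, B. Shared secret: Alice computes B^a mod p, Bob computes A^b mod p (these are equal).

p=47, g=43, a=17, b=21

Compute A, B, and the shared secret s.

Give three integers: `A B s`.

A = 43^17 mod 47  (bits of 17 = 10001)
  bit 0 = 1: r = r^2 * 43 mod 47 = 1^2 * 43 = 1*43 = 43
  bit 1 = 0: r = r^2 mod 47 = 43^2 = 16
  bit 2 = 0: r = r^2 mod 47 = 16^2 = 21
  bit 3 = 0: r = r^2 mod 47 = 21^2 = 18
  bit 4 = 1: r = r^2 * 43 mod 47 = 18^2 * 43 = 42*43 = 20
  -> A = 20
B = 43^21 mod 47  (bits of 21 = 10101)
  bit 0 = 1: r = r^2 * 43 mod 47 = 1^2 * 43 = 1*43 = 43
  bit 1 = 0: r = r^2 mod 47 = 43^2 = 16
  bit 2 = 1: r = r^2 * 43 mod 47 = 16^2 * 43 = 21*43 = 10
  bit 3 = 0: r = r^2 mod 47 = 10^2 = 6
  bit 4 = 1: r = r^2 * 43 mod 47 = 6^2 * 43 = 36*43 = 44
  -> B = 44
s = B^a = 44^17 mod 47  (bits of 17 = 10001)
  bit 0 = 1: r = r^2 * 44 mod 47 = 1^2 * 44 = 1*44 = 44
  bit 1 = 0: r = r^2 mod 47 = 44^2 = 9
  bit 2 = 0: r = r^2 mod 47 = 9^2 = 34
  bit 3 = 0: r = r^2 mod 47 = 34^2 = 28
  bit 4 = 1: r = r^2 * 44 mod 47 = 28^2 * 44 = 32*44 = 45
  -> s = B^a = 45

Answer: 20 44 45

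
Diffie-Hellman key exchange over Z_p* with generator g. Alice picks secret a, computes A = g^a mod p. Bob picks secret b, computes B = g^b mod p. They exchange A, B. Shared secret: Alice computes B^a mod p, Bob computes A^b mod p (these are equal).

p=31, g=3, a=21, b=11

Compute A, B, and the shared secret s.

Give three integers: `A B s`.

Answer: 15 13 15

Derivation:
A = 3^21 mod 31  (bits of 21 = 10101)
  bit 0 = 1: r = r^2 * 3 mod 31 = 1^2 * 3 = 1*3 = 3
  bit 1 = 0: r = r^2 mod 31 = 3^2 = 9
  bit 2 = 1: r = r^2 * 3 mod 31 = 9^2 * 3 = 19*3 = 26
  bit 3 = 0: r = r^2 mod 31 = 26^2 = 25
  bit 4 = 1: r = r^2 * 3 mod 31 = 25^2 * 3 = 5*3 = 15
  -> A = 15
B = 3^11 mod 31  (bits of 11 = 1011)
  bit 0 = 1: r = r^2 * 3 mod 31 = 1^2 * 3 = 1*3 = 3
  bit 1 = 0: r = r^2 mod 31 = 3^2 = 9
  bit 2 = 1: r = r^2 * 3 mod 31 = 9^2 * 3 = 19*3 = 26
  bit 3 = 1: r = r^2 * 3 mod 31 = 26^2 * 3 = 25*3 = 13
  -> B = 13
s = B^a = 13^21 mod 31  (bits of 21 = 10101)
  bit 0 = 1: r = r^2 * 13 mod 31 = 1^2 * 13 = 1*13 = 13
  bit 1 = 0: r = r^2 mod 31 = 13^2 = 14
  bit 2 = 1: r = r^2 * 13 mod 31 = 14^2 * 13 = 10*13 = 6
  bit 3 = 0: r = r^2 mod 31 = 6^2 = 5
  bit 4 = 1: r = r^2 * 13 mod 31 = 5^2 * 13 = 25*13 = 15
  -> s = B^a = 15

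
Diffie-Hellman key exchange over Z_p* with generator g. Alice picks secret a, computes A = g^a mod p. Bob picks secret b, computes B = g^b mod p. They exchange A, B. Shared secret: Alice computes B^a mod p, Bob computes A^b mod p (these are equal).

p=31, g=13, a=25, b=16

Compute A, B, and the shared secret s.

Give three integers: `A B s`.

A = 13^25 mod 31  (bits of 25 = 11001)
  bit 0 = 1: r = r^2 * 13 mod 31 = 1^2 * 13 = 1*13 = 13
  bit 1 = 1: r = r^2 * 13 mod 31 = 13^2 * 13 = 14*13 = 27
  bit 2 = 0: r = r^2 mod 31 = 27^2 = 16
  bit 3 = 0: r = r^2 mod 31 = 16^2 = 8
  bit 4 = 1: r = r^2 * 13 mod 31 = 8^2 * 13 = 2*13 = 26
  -> A = 26
B = 13^16 mod 31  (bits of 16 = 10000)
  bit 0 = 1: r = r^2 * 13 mod 31 = 1^2 * 13 = 1*13 = 13
  bit 1 = 0: r = r^2 mod 31 = 13^2 = 14
  bit 2 = 0: r = r^2 mod 31 = 14^2 = 10
  bit 3 = 0: r = r^2 mod 31 = 10^2 = 7
  bit 4 = 0: r = r^2 mod 31 = 7^2 = 18
  -> B = 18
s = B^a = 18^25 mod 31  (bits of 25 = 11001)
  bit 0 = 1: r = r^2 * 18 mod 31 = 1^2 * 18 = 1*18 = 18
  bit 1 = 1: r = r^2 * 18 mod 31 = 18^2 * 18 = 14*18 = 4
  bit 2 = 0: r = r^2 mod 31 = 4^2 = 16
  bit 3 = 0: r = r^2 mod 31 = 16^2 = 8
  bit 4 = 1: r = r^2 * 18 mod 31 = 8^2 * 18 = 2*18 = 5
  -> s = B^a = 5

Answer: 26 18 5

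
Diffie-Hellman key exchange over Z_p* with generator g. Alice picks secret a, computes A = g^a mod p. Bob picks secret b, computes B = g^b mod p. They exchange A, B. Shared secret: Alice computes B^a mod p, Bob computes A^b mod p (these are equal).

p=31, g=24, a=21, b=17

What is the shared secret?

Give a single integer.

A = 24^21 mod 31  (bits of 21 = 10101)
  bit 0 = 1: r = r^2 * 24 mod 31 = 1^2 * 24 = 1*24 = 24
  bit 1 = 0: r = r^2 mod 31 = 24^2 = 18
  bit 2 = 1: r = r^2 * 24 mod 31 = 18^2 * 24 = 14*24 = 26
  bit 3 = 0: r = r^2 mod 31 = 26^2 = 25
  bit 4 = 1: r = r^2 * 24 mod 31 = 25^2 * 24 = 5*24 = 27
  -> A = 27
B = 24^17 mod 31  (bits of 17 = 10001)
  bit 0 = 1: r = r^2 * 24 mod 31 = 1^2 * 24 = 1*24 = 24
  bit 1 = 0: r = r^2 mod 31 = 24^2 = 18
  bit 2 = 0: r = r^2 mod 31 = 18^2 = 14
  bit 3 = 0: r = r^2 mod 31 = 14^2 = 10
  bit 4 = 1: r = r^2 * 24 mod 31 = 10^2 * 24 = 7*24 = 13
  -> B = 13
s = B^a = 13^21 mod 31  (bits of 21 = 10101)
  bit 0 = 1: r = r^2 * 13 mod 31 = 1^2 * 13 = 1*13 = 13
  bit 1 = 0: r = r^2 mod 31 = 13^2 = 14
  bit 2 = 1: r = r^2 * 13 mod 31 = 14^2 * 13 = 10*13 = 6
  bit 3 = 0: r = r^2 mod 31 = 6^2 = 5
  bit 4 = 1: r = r^2 * 13 mod 31 = 5^2 * 13 = 25*13 = 15
  -> s = B^a = 15

Answer: 15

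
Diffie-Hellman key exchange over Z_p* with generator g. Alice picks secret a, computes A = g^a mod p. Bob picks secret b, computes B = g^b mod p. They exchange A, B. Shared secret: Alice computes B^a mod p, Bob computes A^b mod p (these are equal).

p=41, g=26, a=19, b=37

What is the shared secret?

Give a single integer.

Answer: 13

Derivation:
A = 26^19 mod 41  (bits of 19 = 10011)
  bit 0 = 1: r = r^2 * 26 mod 41 = 1^2 * 26 = 1*26 = 26
  bit 1 = 0: r = r^2 mod 41 = 26^2 = 20
  bit 2 = 0: r = r^2 mod 41 = 20^2 = 31
  bit 3 = 1: r = r^2 * 26 mod 41 = 31^2 * 26 = 18*26 = 17
  bit 4 = 1: r = r^2 * 26 mod 41 = 17^2 * 26 = 2*26 = 11
  -> A = 11
B = 26^37 mod 41  (bits of 37 = 100101)
  bit 0 = 1: r = r^2 * 26 mod 41 = 1^2 * 26 = 1*26 = 26
  bit 1 = 0: r = r^2 mod 41 = 26^2 = 20
  bit 2 = 0: r = r^2 mod 41 = 20^2 = 31
  bit 3 = 1: r = r^2 * 26 mod 41 = 31^2 * 26 = 18*26 = 17
  bit 4 = 0: r = r^2 mod 41 = 17^2 = 2
  bit 5 = 1: r = r^2 * 26 mod 41 = 2^2 * 26 = 4*26 = 22
  -> B = 22
s = B^a = 22^19 mod 41  (bits of 19 = 10011)
  bit 0 = 1: r = r^2 * 22 mod 41 = 1^2 * 22 = 1*22 = 22
  bit 1 = 0: r = r^2 mod 41 = 22^2 = 33
  bit 2 = 0: r = r^2 mod 41 = 33^2 = 23
  bit 3 = 1: r = r^2 * 22 mod 41 = 23^2 * 22 = 37*22 = 35
  bit 4 = 1: r = r^2 * 22 mod 41 = 35^2 * 22 = 36*22 = 13
  -> s = B^a = 13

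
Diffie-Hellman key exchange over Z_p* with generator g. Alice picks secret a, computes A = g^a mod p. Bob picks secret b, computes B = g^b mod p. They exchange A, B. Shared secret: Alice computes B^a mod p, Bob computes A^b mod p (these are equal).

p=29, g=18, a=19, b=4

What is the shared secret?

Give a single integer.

A = 18^19 mod 29  (bits of 19 = 10011)
  bit 0 = 1: r = r^2 * 18 mod 29 = 1^2 * 18 = 1*18 = 18
  bit 1 = 0: r = r^2 mod 29 = 18^2 = 5
  bit 2 = 0: r = r^2 mod 29 = 5^2 = 25
  bit 3 = 1: r = r^2 * 18 mod 29 = 25^2 * 18 = 16*18 = 27
  bit 4 = 1: r = r^2 * 18 mod 29 = 27^2 * 18 = 4*18 = 14
  -> A = 14
B = 18^4 mod 29  (bits of 4 = 100)
  bit 0 = 1: r = r^2 * 18 mod 29 = 1^2 * 18 = 1*18 = 18
  bit 1 = 0: r = r^2 mod 29 = 18^2 = 5
  bit 2 = 0: r = r^2 mod 29 = 5^2 = 25
  -> B = 25
s = B^a = 25^19 mod 29  (bits of 19 = 10011)
  bit 0 = 1: r = r^2 * 25 mod 29 = 1^2 * 25 = 1*25 = 25
  bit 1 = 0: r = r^2 mod 29 = 25^2 = 16
  bit 2 = 0: r = r^2 mod 29 = 16^2 = 24
  bit 3 = 1: r = r^2 * 25 mod 29 = 24^2 * 25 = 25*25 = 16
  bit 4 = 1: r = r^2 * 25 mod 29 = 16^2 * 25 = 24*25 = 20
  -> s = B^a = 20

Answer: 20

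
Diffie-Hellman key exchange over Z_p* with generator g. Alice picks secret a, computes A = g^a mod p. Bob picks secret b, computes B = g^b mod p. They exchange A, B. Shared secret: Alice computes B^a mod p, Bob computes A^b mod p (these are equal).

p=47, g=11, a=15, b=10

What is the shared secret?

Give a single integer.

Answer: 6

Derivation:
A = 11^15 mod 47  (bits of 15 = 1111)
  bit 0 = 1: r = r^2 * 11 mod 47 = 1^2 * 11 = 1*11 = 11
  bit 1 = 1: r = r^2 * 11 mod 47 = 11^2 * 11 = 27*11 = 15
  bit 2 = 1: r = r^2 * 11 mod 47 = 15^2 * 11 = 37*11 = 31
  bit 3 = 1: r = r^2 * 11 mod 47 = 31^2 * 11 = 21*11 = 43
  -> A = 43
B = 11^10 mod 47  (bits of 10 = 1010)
  bit 0 = 1: r = r^2 * 11 mod 47 = 1^2 * 11 = 1*11 = 11
  bit 1 = 0: r = r^2 mod 47 = 11^2 = 27
  bit 2 = 1: r = r^2 * 11 mod 47 = 27^2 * 11 = 24*11 = 29
  bit 3 = 0: r = r^2 mod 47 = 29^2 = 42
  -> B = 42
s = B^a = 42^15 mod 47  (bits of 15 = 1111)
  bit 0 = 1: r = r^2 * 42 mod 47 = 1^2 * 42 = 1*42 = 42
  bit 1 = 1: r = r^2 * 42 mod 47 = 42^2 * 42 = 25*42 = 16
  bit 2 = 1: r = r^2 * 42 mod 47 = 16^2 * 42 = 21*42 = 36
  bit 3 = 1: r = r^2 * 42 mod 47 = 36^2 * 42 = 27*42 = 6
  -> s = B^a = 6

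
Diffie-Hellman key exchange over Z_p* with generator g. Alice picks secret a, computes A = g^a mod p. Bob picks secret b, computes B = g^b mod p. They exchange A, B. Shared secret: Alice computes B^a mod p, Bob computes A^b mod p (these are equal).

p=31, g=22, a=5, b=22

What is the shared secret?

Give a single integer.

A = 22^5 mod 31  (bits of 5 = 101)
  bit 0 = 1: r = r^2 * 22 mod 31 = 1^2 * 22 = 1*22 = 22
  bit 1 = 0: r = r^2 mod 31 = 22^2 = 19
  bit 2 = 1: r = r^2 * 22 mod 31 = 19^2 * 22 = 20*22 = 6
  -> A = 6
B = 22^22 mod 31  (bits of 22 = 10110)
  bit 0 = 1: r = r^2 * 22 mod 31 = 1^2 * 22 = 1*22 = 22
  bit 1 = 0: r = r^2 mod 31 = 22^2 = 19
  bit 2 = 1: r = r^2 * 22 mod 31 = 19^2 * 22 = 20*22 = 6
  bit 3 = 1: r = r^2 * 22 mod 31 = 6^2 * 22 = 5*22 = 17
  bit 4 = 0: r = r^2 mod 31 = 17^2 = 10
  -> B = 10
s = B^a = 10^5 mod 31  (bits of 5 = 101)
  bit 0 = 1: r = r^2 * 10 mod 31 = 1^2 * 10 = 1*10 = 10
  bit 1 = 0: r = r^2 mod 31 = 10^2 = 7
  bit 2 = 1: r = r^2 * 10 mod 31 = 7^2 * 10 = 18*10 = 25
  -> s = B^a = 25

Answer: 25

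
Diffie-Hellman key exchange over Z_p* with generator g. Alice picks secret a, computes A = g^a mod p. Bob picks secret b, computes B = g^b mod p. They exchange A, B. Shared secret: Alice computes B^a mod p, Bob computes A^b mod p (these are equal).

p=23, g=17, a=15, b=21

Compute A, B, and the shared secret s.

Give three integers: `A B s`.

A = 17^15 mod 23  (bits of 15 = 1111)
  bit 0 = 1: r = r^2 * 17 mod 23 = 1^2 * 17 = 1*17 = 17
  bit 1 = 1: r = r^2 * 17 mod 23 = 17^2 * 17 = 13*17 = 14
  bit 2 = 1: r = r^2 * 17 mod 23 = 14^2 * 17 = 12*17 = 20
  bit 3 = 1: r = r^2 * 17 mod 23 = 20^2 * 17 = 9*17 = 15
  -> A = 15
B = 17^21 mod 23  (bits of 21 = 10101)
  bit 0 = 1: r = r^2 * 17 mod 23 = 1^2 * 17 = 1*17 = 17
  bit 1 = 0: r = r^2 mod 23 = 17^2 = 13
  bit 2 = 1: r = r^2 * 17 mod 23 = 13^2 * 17 = 8*17 = 21
  bit 3 = 0: r = r^2 mod 23 = 21^2 = 4
  bit 4 = 1: r = r^2 * 17 mod 23 = 4^2 * 17 = 16*17 = 19
  -> B = 19
s = B^a = 19^15 mod 23  (bits of 15 = 1111)
  bit 0 = 1: r = r^2 * 19 mod 23 = 1^2 * 19 = 1*19 = 19
  bit 1 = 1: r = r^2 * 19 mod 23 = 19^2 * 19 = 16*19 = 5
  bit 2 = 1: r = r^2 * 19 mod 23 = 5^2 * 19 = 2*19 = 15
  bit 3 = 1: r = r^2 * 19 mod 23 = 15^2 * 19 = 18*19 = 20
  -> s = B^a = 20

Answer: 15 19 20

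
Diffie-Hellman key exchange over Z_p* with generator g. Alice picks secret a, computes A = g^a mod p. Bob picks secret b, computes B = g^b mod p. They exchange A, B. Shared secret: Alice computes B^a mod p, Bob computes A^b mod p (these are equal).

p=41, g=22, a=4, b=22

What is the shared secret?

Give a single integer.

A = 22^4 mod 41  (bits of 4 = 100)
  bit 0 = 1: r = r^2 * 22 mod 41 = 1^2 * 22 = 1*22 = 22
  bit 1 = 0: r = r^2 mod 41 = 22^2 = 33
  bit 2 = 0: r = r^2 mod 41 = 33^2 = 23
  -> A = 23
B = 22^22 mod 41  (bits of 22 = 10110)
  bit 0 = 1: r = r^2 * 22 mod 41 = 1^2 * 22 = 1*22 = 22
  bit 1 = 0: r = r^2 mod 41 = 22^2 = 33
  bit 2 = 1: r = r^2 * 22 mod 41 = 33^2 * 22 = 23*22 = 14
  bit 3 = 1: r = r^2 * 22 mod 41 = 14^2 * 22 = 32*22 = 7
  bit 4 = 0: r = r^2 mod 41 = 7^2 = 8
  -> B = 8
s = B^a = 8^4 mod 41  (bits of 4 = 100)
  bit 0 = 1: r = r^2 * 8 mod 41 = 1^2 * 8 = 1*8 = 8
  bit 1 = 0: r = r^2 mod 41 = 8^2 = 23
  bit 2 = 0: r = r^2 mod 41 = 23^2 = 37
  -> s = B^a = 37

Answer: 37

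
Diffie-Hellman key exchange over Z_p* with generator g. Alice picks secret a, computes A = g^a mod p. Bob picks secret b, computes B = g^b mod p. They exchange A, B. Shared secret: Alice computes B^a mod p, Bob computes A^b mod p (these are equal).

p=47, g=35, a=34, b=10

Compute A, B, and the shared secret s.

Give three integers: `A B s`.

Answer: 2 8 37

Derivation:
A = 35^34 mod 47  (bits of 34 = 100010)
  bit 0 = 1: r = r^2 * 35 mod 47 = 1^2 * 35 = 1*35 = 35
  bit 1 = 0: r = r^2 mod 47 = 35^2 = 3
  bit 2 = 0: r = r^2 mod 47 = 3^2 = 9
  bit 3 = 0: r = r^2 mod 47 = 9^2 = 34
  bit 4 = 1: r = r^2 * 35 mod 47 = 34^2 * 35 = 28*35 = 40
  bit 5 = 0: r = r^2 mod 47 = 40^2 = 2
  -> A = 2
B = 35^10 mod 47  (bits of 10 = 1010)
  bit 0 = 1: r = r^2 * 35 mod 47 = 1^2 * 35 = 1*35 = 35
  bit 1 = 0: r = r^2 mod 47 = 35^2 = 3
  bit 2 = 1: r = r^2 * 35 mod 47 = 3^2 * 35 = 9*35 = 33
  bit 3 = 0: r = r^2 mod 47 = 33^2 = 8
  -> B = 8
s = B^a = 8^34 mod 47  (bits of 34 = 100010)
  bit 0 = 1: r = r^2 * 8 mod 47 = 1^2 * 8 = 1*8 = 8
  bit 1 = 0: r = r^2 mod 47 = 8^2 = 17
  bit 2 = 0: r = r^2 mod 47 = 17^2 = 7
  bit 3 = 0: r = r^2 mod 47 = 7^2 = 2
  bit 4 = 1: r = r^2 * 8 mod 47 = 2^2 * 8 = 4*8 = 32
  bit 5 = 0: r = r^2 mod 47 = 32^2 = 37
  -> s = B^a = 37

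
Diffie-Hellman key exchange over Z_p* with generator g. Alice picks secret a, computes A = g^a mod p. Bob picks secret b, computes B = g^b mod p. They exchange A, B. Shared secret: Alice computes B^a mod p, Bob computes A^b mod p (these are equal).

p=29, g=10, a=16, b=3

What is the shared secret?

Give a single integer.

A = 10^16 mod 29  (bits of 16 = 10000)
  bit 0 = 1: r = r^2 * 10 mod 29 = 1^2 * 10 = 1*10 = 10
  bit 1 = 0: r = r^2 mod 29 = 10^2 = 13
  bit 2 = 0: r = r^2 mod 29 = 13^2 = 24
  bit 3 = 0: r = r^2 mod 29 = 24^2 = 25
  bit 4 = 0: r = r^2 mod 29 = 25^2 = 16
  -> A = 16
B = 10^3 mod 29  (bits of 3 = 11)
  bit 0 = 1: r = r^2 * 10 mod 29 = 1^2 * 10 = 1*10 = 10
  bit 1 = 1: r = r^2 * 10 mod 29 = 10^2 * 10 = 13*10 = 14
  -> B = 14
s = B^a = 14^16 mod 29  (bits of 16 = 10000)
  bit 0 = 1: r = r^2 * 14 mod 29 = 1^2 * 14 = 1*14 = 14
  bit 1 = 0: r = r^2 mod 29 = 14^2 = 22
  bit 2 = 0: r = r^2 mod 29 = 22^2 = 20
  bit 3 = 0: r = r^2 mod 29 = 20^2 = 23
  bit 4 = 0: r = r^2 mod 29 = 23^2 = 7
  -> s = B^a = 7

Answer: 7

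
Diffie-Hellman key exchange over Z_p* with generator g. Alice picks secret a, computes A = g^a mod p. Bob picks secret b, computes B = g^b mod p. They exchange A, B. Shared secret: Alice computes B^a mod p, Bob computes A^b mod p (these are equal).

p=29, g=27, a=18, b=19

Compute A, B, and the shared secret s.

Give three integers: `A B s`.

Answer: 13 3 6

Derivation:
A = 27^18 mod 29  (bits of 18 = 10010)
  bit 0 = 1: r = r^2 * 27 mod 29 = 1^2 * 27 = 1*27 = 27
  bit 1 = 0: r = r^2 mod 29 = 27^2 = 4
  bit 2 = 0: r = r^2 mod 29 = 4^2 = 16
  bit 3 = 1: r = r^2 * 27 mod 29 = 16^2 * 27 = 24*27 = 10
  bit 4 = 0: r = r^2 mod 29 = 10^2 = 13
  -> A = 13
B = 27^19 mod 29  (bits of 19 = 10011)
  bit 0 = 1: r = r^2 * 27 mod 29 = 1^2 * 27 = 1*27 = 27
  bit 1 = 0: r = r^2 mod 29 = 27^2 = 4
  bit 2 = 0: r = r^2 mod 29 = 4^2 = 16
  bit 3 = 1: r = r^2 * 27 mod 29 = 16^2 * 27 = 24*27 = 10
  bit 4 = 1: r = r^2 * 27 mod 29 = 10^2 * 27 = 13*27 = 3
  -> B = 3
s = B^a = 3^18 mod 29  (bits of 18 = 10010)
  bit 0 = 1: r = r^2 * 3 mod 29 = 1^2 * 3 = 1*3 = 3
  bit 1 = 0: r = r^2 mod 29 = 3^2 = 9
  bit 2 = 0: r = r^2 mod 29 = 9^2 = 23
  bit 3 = 1: r = r^2 * 3 mod 29 = 23^2 * 3 = 7*3 = 21
  bit 4 = 0: r = r^2 mod 29 = 21^2 = 6
  -> s = B^a = 6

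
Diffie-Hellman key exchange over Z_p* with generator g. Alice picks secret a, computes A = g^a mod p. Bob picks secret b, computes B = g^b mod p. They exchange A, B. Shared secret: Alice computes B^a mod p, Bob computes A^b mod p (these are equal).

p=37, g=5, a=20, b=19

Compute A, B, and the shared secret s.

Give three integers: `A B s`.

A = 5^20 mod 37  (bits of 20 = 10100)
  bit 0 = 1: r = r^2 * 5 mod 37 = 1^2 * 5 = 1*5 = 5
  bit 1 = 0: r = r^2 mod 37 = 5^2 = 25
  bit 2 = 1: r = r^2 * 5 mod 37 = 25^2 * 5 = 33*5 = 17
  bit 3 = 0: r = r^2 mod 37 = 17^2 = 30
  bit 4 = 0: r = r^2 mod 37 = 30^2 = 12
  -> A = 12
B = 5^19 mod 37  (bits of 19 = 10011)
  bit 0 = 1: r = r^2 * 5 mod 37 = 1^2 * 5 = 1*5 = 5
  bit 1 = 0: r = r^2 mod 37 = 5^2 = 25
  bit 2 = 0: r = r^2 mod 37 = 25^2 = 33
  bit 3 = 1: r = r^2 * 5 mod 37 = 33^2 * 5 = 16*5 = 6
  bit 4 = 1: r = r^2 * 5 mod 37 = 6^2 * 5 = 36*5 = 32
  -> B = 32
s = B^a = 32^20 mod 37  (bits of 20 = 10100)
  bit 0 = 1: r = r^2 * 32 mod 37 = 1^2 * 32 = 1*32 = 32
  bit 1 = 0: r = r^2 mod 37 = 32^2 = 25
  bit 2 = 1: r = r^2 * 32 mod 37 = 25^2 * 32 = 33*32 = 20
  bit 3 = 0: r = r^2 mod 37 = 20^2 = 30
  bit 4 = 0: r = r^2 mod 37 = 30^2 = 12
  -> s = B^a = 12

Answer: 12 32 12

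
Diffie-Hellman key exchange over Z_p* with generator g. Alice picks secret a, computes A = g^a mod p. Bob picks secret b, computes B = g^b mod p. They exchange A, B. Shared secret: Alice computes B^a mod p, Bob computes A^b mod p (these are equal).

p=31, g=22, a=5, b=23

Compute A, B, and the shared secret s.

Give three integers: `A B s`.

Answer: 6 3 26

Derivation:
A = 22^5 mod 31  (bits of 5 = 101)
  bit 0 = 1: r = r^2 * 22 mod 31 = 1^2 * 22 = 1*22 = 22
  bit 1 = 0: r = r^2 mod 31 = 22^2 = 19
  bit 2 = 1: r = r^2 * 22 mod 31 = 19^2 * 22 = 20*22 = 6
  -> A = 6
B = 22^23 mod 31  (bits of 23 = 10111)
  bit 0 = 1: r = r^2 * 22 mod 31 = 1^2 * 22 = 1*22 = 22
  bit 1 = 0: r = r^2 mod 31 = 22^2 = 19
  bit 2 = 1: r = r^2 * 22 mod 31 = 19^2 * 22 = 20*22 = 6
  bit 3 = 1: r = r^2 * 22 mod 31 = 6^2 * 22 = 5*22 = 17
  bit 4 = 1: r = r^2 * 22 mod 31 = 17^2 * 22 = 10*22 = 3
  -> B = 3
s = B^a = 3^5 mod 31  (bits of 5 = 101)
  bit 0 = 1: r = r^2 * 3 mod 31 = 1^2 * 3 = 1*3 = 3
  bit 1 = 0: r = r^2 mod 31 = 3^2 = 9
  bit 2 = 1: r = r^2 * 3 mod 31 = 9^2 * 3 = 19*3 = 26
  -> s = B^a = 26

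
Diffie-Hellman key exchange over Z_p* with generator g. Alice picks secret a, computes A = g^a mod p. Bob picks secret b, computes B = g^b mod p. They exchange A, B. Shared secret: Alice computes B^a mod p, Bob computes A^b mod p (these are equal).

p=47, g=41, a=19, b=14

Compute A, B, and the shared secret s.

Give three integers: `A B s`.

A = 41^19 mod 47  (bits of 19 = 10011)
  bit 0 = 1: r = r^2 * 41 mod 47 = 1^2 * 41 = 1*41 = 41
  bit 1 = 0: r = r^2 mod 47 = 41^2 = 36
  bit 2 = 0: r = r^2 mod 47 = 36^2 = 27
  bit 3 = 1: r = r^2 * 41 mod 47 = 27^2 * 41 = 24*41 = 44
  bit 4 = 1: r = r^2 * 41 mod 47 = 44^2 * 41 = 9*41 = 40
  -> A = 40
B = 41^14 mod 47  (bits of 14 = 1110)
  bit 0 = 1: r = r^2 * 41 mod 47 = 1^2 * 41 = 1*41 = 41
  bit 1 = 1: r = r^2 * 41 mod 47 = 41^2 * 41 = 36*41 = 19
  bit 2 = 1: r = r^2 * 41 mod 47 = 19^2 * 41 = 32*41 = 43
  bit 3 = 0: r = r^2 mod 47 = 43^2 = 16
  -> B = 16
s = B^a = 16^19 mod 47  (bits of 19 = 10011)
  bit 0 = 1: r = r^2 * 16 mod 47 = 1^2 * 16 = 1*16 = 16
  bit 1 = 0: r = r^2 mod 47 = 16^2 = 21
  bit 2 = 0: r = r^2 mod 47 = 21^2 = 18
  bit 3 = 1: r = r^2 * 16 mod 47 = 18^2 * 16 = 42*16 = 14
  bit 4 = 1: r = r^2 * 16 mod 47 = 14^2 * 16 = 8*16 = 34
  -> s = B^a = 34

Answer: 40 16 34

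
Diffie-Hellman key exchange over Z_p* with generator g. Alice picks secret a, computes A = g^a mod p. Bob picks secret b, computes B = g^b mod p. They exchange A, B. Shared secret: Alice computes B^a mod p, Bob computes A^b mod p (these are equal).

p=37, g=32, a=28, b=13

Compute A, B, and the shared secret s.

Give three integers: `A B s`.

A = 32^28 mod 37  (bits of 28 = 11100)
  bit 0 = 1: r = r^2 * 32 mod 37 = 1^2 * 32 = 1*32 = 32
  bit 1 = 1: r = r^2 * 32 mod 37 = 32^2 * 32 = 25*32 = 23
  bit 2 = 1: r = r^2 * 32 mod 37 = 23^2 * 32 = 11*32 = 19
  bit 3 = 0: r = r^2 mod 37 = 19^2 = 28
  bit 4 = 0: r = r^2 mod 37 = 28^2 = 7
  -> A = 7
B = 32^13 mod 37  (bits of 13 = 1101)
  bit 0 = 1: r = r^2 * 32 mod 37 = 1^2 * 32 = 1*32 = 32
  bit 1 = 1: r = r^2 * 32 mod 37 = 32^2 * 32 = 25*32 = 23
  bit 2 = 0: r = r^2 mod 37 = 23^2 = 11
  bit 3 = 1: r = r^2 * 32 mod 37 = 11^2 * 32 = 10*32 = 24
  -> B = 24
s = B^a = 24^28 mod 37  (bits of 28 = 11100)
  bit 0 = 1: r = r^2 * 24 mod 37 = 1^2 * 24 = 1*24 = 24
  bit 1 = 1: r = r^2 * 24 mod 37 = 24^2 * 24 = 21*24 = 23
  bit 2 = 1: r = r^2 * 24 mod 37 = 23^2 * 24 = 11*24 = 5
  bit 3 = 0: r = r^2 mod 37 = 5^2 = 25
  bit 4 = 0: r = r^2 mod 37 = 25^2 = 33
  -> s = B^a = 33

Answer: 7 24 33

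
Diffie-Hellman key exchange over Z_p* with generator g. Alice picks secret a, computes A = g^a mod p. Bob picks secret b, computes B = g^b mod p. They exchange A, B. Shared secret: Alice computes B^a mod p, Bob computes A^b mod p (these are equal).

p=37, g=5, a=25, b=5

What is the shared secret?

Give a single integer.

Answer: 22

Derivation:
A = 5^25 mod 37  (bits of 25 = 11001)
  bit 0 = 1: r = r^2 * 5 mod 37 = 1^2 * 5 = 1*5 = 5
  bit 1 = 1: r = r^2 * 5 mod 37 = 5^2 * 5 = 25*5 = 14
  bit 2 = 0: r = r^2 mod 37 = 14^2 = 11
  bit 3 = 0: r = r^2 mod 37 = 11^2 = 10
  bit 4 = 1: r = r^2 * 5 mod 37 = 10^2 * 5 = 26*5 = 19
  -> A = 19
B = 5^5 mod 37  (bits of 5 = 101)
  bit 0 = 1: r = r^2 * 5 mod 37 = 1^2 * 5 = 1*5 = 5
  bit 1 = 0: r = r^2 mod 37 = 5^2 = 25
  bit 2 = 1: r = r^2 * 5 mod 37 = 25^2 * 5 = 33*5 = 17
  -> B = 17
s = B^a = 17^25 mod 37  (bits of 25 = 11001)
  bit 0 = 1: r = r^2 * 17 mod 37 = 1^2 * 17 = 1*17 = 17
  bit 1 = 1: r = r^2 * 17 mod 37 = 17^2 * 17 = 30*17 = 29
  bit 2 = 0: r = r^2 mod 37 = 29^2 = 27
  bit 3 = 0: r = r^2 mod 37 = 27^2 = 26
  bit 4 = 1: r = r^2 * 17 mod 37 = 26^2 * 17 = 10*17 = 22
  -> s = B^a = 22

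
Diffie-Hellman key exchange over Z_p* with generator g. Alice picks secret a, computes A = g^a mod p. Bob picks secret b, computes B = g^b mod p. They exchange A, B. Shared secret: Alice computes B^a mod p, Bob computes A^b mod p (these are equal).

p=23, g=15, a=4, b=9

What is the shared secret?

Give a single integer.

Answer: 6

Derivation:
A = 15^4 mod 23  (bits of 4 = 100)
  bit 0 = 1: r = r^2 * 15 mod 23 = 1^2 * 15 = 1*15 = 15
  bit 1 = 0: r = r^2 mod 23 = 15^2 = 18
  bit 2 = 0: r = r^2 mod 23 = 18^2 = 2
  -> A = 2
B = 15^9 mod 23  (bits of 9 = 1001)
  bit 0 = 1: r = r^2 * 15 mod 23 = 1^2 * 15 = 1*15 = 15
  bit 1 = 0: r = r^2 mod 23 = 15^2 = 18
  bit 2 = 0: r = r^2 mod 23 = 18^2 = 2
  bit 3 = 1: r = r^2 * 15 mod 23 = 2^2 * 15 = 4*15 = 14
  -> B = 14
s = B^a = 14^4 mod 23  (bits of 4 = 100)
  bit 0 = 1: r = r^2 * 14 mod 23 = 1^2 * 14 = 1*14 = 14
  bit 1 = 0: r = r^2 mod 23 = 14^2 = 12
  bit 2 = 0: r = r^2 mod 23 = 12^2 = 6
  -> s = B^a = 6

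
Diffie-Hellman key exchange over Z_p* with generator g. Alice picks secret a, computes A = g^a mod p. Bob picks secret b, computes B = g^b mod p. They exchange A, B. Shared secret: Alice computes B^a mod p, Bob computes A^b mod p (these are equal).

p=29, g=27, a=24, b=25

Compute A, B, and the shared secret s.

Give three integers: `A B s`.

Answer: 20 18 7

Derivation:
A = 27^24 mod 29  (bits of 24 = 11000)
  bit 0 = 1: r = r^2 * 27 mod 29 = 1^2 * 27 = 1*27 = 27
  bit 1 = 1: r = r^2 * 27 mod 29 = 27^2 * 27 = 4*27 = 21
  bit 2 = 0: r = r^2 mod 29 = 21^2 = 6
  bit 3 = 0: r = r^2 mod 29 = 6^2 = 7
  bit 4 = 0: r = r^2 mod 29 = 7^2 = 20
  -> A = 20
B = 27^25 mod 29  (bits of 25 = 11001)
  bit 0 = 1: r = r^2 * 27 mod 29 = 1^2 * 27 = 1*27 = 27
  bit 1 = 1: r = r^2 * 27 mod 29 = 27^2 * 27 = 4*27 = 21
  bit 2 = 0: r = r^2 mod 29 = 21^2 = 6
  bit 3 = 0: r = r^2 mod 29 = 6^2 = 7
  bit 4 = 1: r = r^2 * 27 mod 29 = 7^2 * 27 = 20*27 = 18
  -> B = 18
s = B^a = 18^24 mod 29  (bits of 24 = 11000)
  bit 0 = 1: r = r^2 * 18 mod 29 = 1^2 * 18 = 1*18 = 18
  bit 1 = 1: r = r^2 * 18 mod 29 = 18^2 * 18 = 5*18 = 3
  bit 2 = 0: r = r^2 mod 29 = 3^2 = 9
  bit 3 = 0: r = r^2 mod 29 = 9^2 = 23
  bit 4 = 0: r = r^2 mod 29 = 23^2 = 7
  -> s = B^a = 7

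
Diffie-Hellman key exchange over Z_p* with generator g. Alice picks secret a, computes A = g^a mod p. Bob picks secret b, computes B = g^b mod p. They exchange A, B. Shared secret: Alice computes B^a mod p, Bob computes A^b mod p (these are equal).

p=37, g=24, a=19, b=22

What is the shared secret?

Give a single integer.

Answer: 3

Derivation:
A = 24^19 mod 37  (bits of 19 = 10011)
  bit 0 = 1: r = r^2 * 24 mod 37 = 1^2 * 24 = 1*24 = 24
  bit 1 = 0: r = r^2 mod 37 = 24^2 = 21
  bit 2 = 0: r = r^2 mod 37 = 21^2 = 34
  bit 3 = 1: r = r^2 * 24 mod 37 = 34^2 * 24 = 9*24 = 31
  bit 4 = 1: r = r^2 * 24 mod 37 = 31^2 * 24 = 36*24 = 13
  -> A = 13
B = 24^22 mod 37  (bits of 22 = 10110)
  bit 0 = 1: r = r^2 * 24 mod 37 = 1^2 * 24 = 1*24 = 24
  bit 1 = 0: r = r^2 mod 37 = 24^2 = 21
  bit 2 = 1: r = r^2 * 24 mod 37 = 21^2 * 24 = 34*24 = 2
  bit 3 = 1: r = r^2 * 24 mod 37 = 2^2 * 24 = 4*24 = 22
  bit 4 = 0: r = r^2 mod 37 = 22^2 = 3
  -> B = 3
s = B^a = 3^19 mod 37  (bits of 19 = 10011)
  bit 0 = 1: r = r^2 * 3 mod 37 = 1^2 * 3 = 1*3 = 3
  bit 1 = 0: r = r^2 mod 37 = 3^2 = 9
  bit 2 = 0: r = r^2 mod 37 = 9^2 = 7
  bit 3 = 1: r = r^2 * 3 mod 37 = 7^2 * 3 = 12*3 = 36
  bit 4 = 1: r = r^2 * 3 mod 37 = 36^2 * 3 = 1*3 = 3
  -> s = B^a = 3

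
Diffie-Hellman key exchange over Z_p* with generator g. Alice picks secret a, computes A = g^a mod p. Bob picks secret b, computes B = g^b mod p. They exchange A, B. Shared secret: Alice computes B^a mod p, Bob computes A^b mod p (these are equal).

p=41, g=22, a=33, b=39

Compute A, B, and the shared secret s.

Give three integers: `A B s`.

Answer: 15 28 11

Derivation:
A = 22^33 mod 41  (bits of 33 = 100001)
  bit 0 = 1: r = r^2 * 22 mod 41 = 1^2 * 22 = 1*22 = 22
  bit 1 = 0: r = r^2 mod 41 = 22^2 = 33
  bit 2 = 0: r = r^2 mod 41 = 33^2 = 23
  bit 3 = 0: r = r^2 mod 41 = 23^2 = 37
  bit 4 = 0: r = r^2 mod 41 = 37^2 = 16
  bit 5 = 1: r = r^2 * 22 mod 41 = 16^2 * 22 = 10*22 = 15
  -> A = 15
B = 22^39 mod 41  (bits of 39 = 100111)
  bit 0 = 1: r = r^2 * 22 mod 41 = 1^2 * 22 = 1*22 = 22
  bit 1 = 0: r = r^2 mod 41 = 22^2 = 33
  bit 2 = 0: r = r^2 mod 41 = 33^2 = 23
  bit 3 = 1: r = r^2 * 22 mod 41 = 23^2 * 22 = 37*22 = 35
  bit 4 = 1: r = r^2 * 22 mod 41 = 35^2 * 22 = 36*22 = 13
  bit 5 = 1: r = r^2 * 22 mod 41 = 13^2 * 22 = 5*22 = 28
  -> B = 28
s = B^a = 28^33 mod 41  (bits of 33 = 100001)
  bit 0 = 1: r = r^2 * 28 mod 41 = 1^2 * 28 = 1*28 = 28
  bit 1 = 0: r = r^2 mod 41 = 28^2 = 5
  bit 2 = 0: r = r^2 mod 41 = 5^2 = 25
  bit 3 = 0: r = r^2 mod 41 = 25^2 = 10
  bit 4 = 0: r = r^2 mod 41 = 10^2 = 18
  bit 5 = 1: r = r^2 * 28 mod 41 = 18^2 * 28 = 37*28 = 11
  -> s = B^a = 11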